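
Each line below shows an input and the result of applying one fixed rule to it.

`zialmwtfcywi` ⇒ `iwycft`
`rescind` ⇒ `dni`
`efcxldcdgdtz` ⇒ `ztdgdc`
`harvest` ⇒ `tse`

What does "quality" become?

What's happening: take characters alternately from the front and the back (1st, last, 2nd, 2nd-last, ...), then keep every other character starting from the second (positions 2nd, 4th, 6th, ...).
Doing the same to "quality": "yti".
(Check on "rescind": → "rdensic" → "dni" ✓)

yti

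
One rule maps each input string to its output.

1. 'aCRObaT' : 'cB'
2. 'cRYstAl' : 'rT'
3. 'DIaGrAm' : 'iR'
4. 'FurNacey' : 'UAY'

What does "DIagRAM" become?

The rule is to flip the case of every letter, then keep one character in every 3, starting at position 2 (positions 2nd, 5th, 8th, ...).
Starting from "DIagRAM": after the first operation, "diAGram"; after the second, "ir".

ir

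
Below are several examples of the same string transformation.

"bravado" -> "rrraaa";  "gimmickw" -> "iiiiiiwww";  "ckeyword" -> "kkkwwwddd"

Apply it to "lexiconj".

eeecccjjj

Each output is the input with this applied: keep one character in every 3, starting at position 2 (positions 2nd, 5th, 8th, ...), then repeat every character 3 times.
For "lexiconj", step one produces "ecj"; step two turns that into "eeecccjjj".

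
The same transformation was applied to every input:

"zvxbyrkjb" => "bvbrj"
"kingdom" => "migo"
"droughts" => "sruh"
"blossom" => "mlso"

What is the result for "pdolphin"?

The rule is to move the last character to the front, then keep every other character starting from the first (positions 1st, 3rd, 5th, ...).
Working it through for "pdolphin": intermediate "npdolphi", final "ndlh".

ndlh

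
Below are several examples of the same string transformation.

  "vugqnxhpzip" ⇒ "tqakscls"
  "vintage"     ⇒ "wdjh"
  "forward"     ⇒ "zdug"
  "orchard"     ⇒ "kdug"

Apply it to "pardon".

Each output is the input with this applied: delete the first 3 characters, then shift every letter 3 places forward in the alphabet (wrapping around).
Applying that to "pardon" gives "grq".

grq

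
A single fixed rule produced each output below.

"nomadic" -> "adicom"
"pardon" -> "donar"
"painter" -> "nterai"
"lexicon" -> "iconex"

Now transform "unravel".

In each case the input is transformed by: delete the first character, then move the first 2 characters to the end (rotate left by 2).
For "unravel", step one produces "nravel"; step two turns that into "avelnr".

avelnr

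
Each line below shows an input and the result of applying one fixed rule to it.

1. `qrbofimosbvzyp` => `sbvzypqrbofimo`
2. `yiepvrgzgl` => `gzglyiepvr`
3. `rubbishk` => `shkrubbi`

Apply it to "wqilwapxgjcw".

xgjcwwqilwap

The rule is to move the first character to the end, then swap the front and back halves of the string.
Starting from "wqilwapxgjcw": after the first operation, "qilwapxgjcww"; after the second, "xgjcwwqilwap".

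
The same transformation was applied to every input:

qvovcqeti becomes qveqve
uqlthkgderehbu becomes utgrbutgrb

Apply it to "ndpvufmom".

nvmnvm

The rule is to keep one character in every 3, starting at position 1 (positions 1st, 4th, 7th, ...), then write the whole string twice.
Applying both steps to "ndpvufmom": "nvm", then "nvmnvm".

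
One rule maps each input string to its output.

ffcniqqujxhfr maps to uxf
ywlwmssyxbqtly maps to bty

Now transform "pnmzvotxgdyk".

Looking at the pairs, the operation is to keep every other character starting from the second (positions 2nd, 4th, 6th, ...), then keep only the last 3 characters.
Starting from "pnmzvotxgdyk": after the first operation, "nzoxdk"; after the second, "xdk".

xdk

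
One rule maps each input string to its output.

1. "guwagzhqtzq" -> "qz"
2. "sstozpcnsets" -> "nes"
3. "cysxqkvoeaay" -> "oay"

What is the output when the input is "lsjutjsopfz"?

The rule is to keep every other character starting from the second (positions 2nd, 4th, 6th, ...), then delete the first 3 characters.
Working it through for "lsjutjsopfz": intermediate "sujof", final "of".

of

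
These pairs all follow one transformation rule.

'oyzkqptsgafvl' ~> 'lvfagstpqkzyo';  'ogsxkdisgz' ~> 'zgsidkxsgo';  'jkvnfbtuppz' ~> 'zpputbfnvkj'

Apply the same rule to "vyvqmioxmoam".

The rule is to reverse the string.
On "vyvqmioxmoam" that produces "maomxoimqvyv".

maomxoimqvyv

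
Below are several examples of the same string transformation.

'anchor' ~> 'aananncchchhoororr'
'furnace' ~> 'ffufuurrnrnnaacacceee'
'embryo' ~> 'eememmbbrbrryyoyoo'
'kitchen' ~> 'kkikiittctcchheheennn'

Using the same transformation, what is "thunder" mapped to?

The rule is to repeat every character 3 times, then swap each adjacent pair of characters (1↔2, 3↔4, ...).
On "thunder" that produces "tththhuununnddedeerrr".
(Check on "kitchen": → "kkkiiitttccchhheeennn" → "kkikiittctcchheheennn" ✓)

tththhuununnddedeerrr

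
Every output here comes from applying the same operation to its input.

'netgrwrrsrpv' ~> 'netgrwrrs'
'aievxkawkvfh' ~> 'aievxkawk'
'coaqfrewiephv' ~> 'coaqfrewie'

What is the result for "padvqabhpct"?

padvqabh

Rule — delete the last 3 characters.
For "padvqabhpct" the result is "padvqabh".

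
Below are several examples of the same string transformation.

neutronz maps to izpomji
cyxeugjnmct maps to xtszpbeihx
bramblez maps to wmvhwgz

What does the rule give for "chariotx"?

xcvmdjo

In each case the input is transformed by: delete the last character, then shift every letter 5 places backward in the alphabet (wrapping around).
Starting from "chariotx": after the first operation, "chariot"; after the second, "xcvmdjo".
(Check on "cyxeugjnmct": → "cyxeugjnmc" → "xtszpbeihx" ✓)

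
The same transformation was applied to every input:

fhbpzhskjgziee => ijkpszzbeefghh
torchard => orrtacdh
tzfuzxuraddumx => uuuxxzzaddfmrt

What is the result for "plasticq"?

In each case the input is transformed by: sort the characters into alphabetical order, then swap the front and back halves of the string.
For "plasticq", step one produces "acilpqst"; step two turns that into "pqstacil".

pqstacil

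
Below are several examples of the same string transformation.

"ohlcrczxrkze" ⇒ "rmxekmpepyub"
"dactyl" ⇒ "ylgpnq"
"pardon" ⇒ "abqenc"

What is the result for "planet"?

Each output is the input with this applied: shift every letter 13 places forward in the alphabet (wrapping around) — i.e. ROT13, then reverse the string.
"planet" → "cynarg" → "granyc".
(Check on "ohlcrczxrkze": → "buypepmkexmr" → "rmxekmpepyub" ✓)

granyc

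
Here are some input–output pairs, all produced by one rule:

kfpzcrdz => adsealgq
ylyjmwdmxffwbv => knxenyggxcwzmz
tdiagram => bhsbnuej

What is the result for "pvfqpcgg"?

Looking at the pairs, the operation is to shift every letter 1 place forward in the alphabet (wrapping around), then move the first 3 characters to the end (rotate left by 3).
Applying both steps to "pvfqpcgg": "qwgrqdhh", then "rqdhhqwg".

rqdhhqwg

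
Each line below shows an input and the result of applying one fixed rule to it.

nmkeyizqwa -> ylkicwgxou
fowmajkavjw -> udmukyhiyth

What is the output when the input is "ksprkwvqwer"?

Rule — shift every letter 2 places backward in the alphabet (wrapping around), then move the last character to the front.
"ksprkwvqwer" → "piqnpiutouc".

piqnpiutouc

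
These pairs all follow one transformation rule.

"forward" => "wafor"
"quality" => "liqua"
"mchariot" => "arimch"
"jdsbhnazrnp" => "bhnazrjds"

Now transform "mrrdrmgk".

The transformation: delete the last 2 characters, then move the first 3 characters to the end (rotate left by 3).
Applying both steps to "mrrdrmgk": "mrrdrm", then "drmmrr".

drmmrr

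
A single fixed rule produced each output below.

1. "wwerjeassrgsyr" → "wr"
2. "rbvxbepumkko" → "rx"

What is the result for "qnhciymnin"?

qc

The rule is to keep one character in every 3, starting at position 1 (positions 1st, 4th, 7th, ...), then keep only the first 2 characters.
Working it through for "qnhciymnin": intermediate "qcmn", final "qc".
(Check on "wwerjeassrgsyr": → "wrary" → "wr" ✓)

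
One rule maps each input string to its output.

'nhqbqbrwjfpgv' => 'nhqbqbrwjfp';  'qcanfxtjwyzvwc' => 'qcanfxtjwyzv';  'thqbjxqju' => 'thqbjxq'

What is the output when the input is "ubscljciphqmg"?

ubscljciphq

Rule — delete the last 2 characters.
Doing the same to "ubscljciphqmg": "ubscljciphq".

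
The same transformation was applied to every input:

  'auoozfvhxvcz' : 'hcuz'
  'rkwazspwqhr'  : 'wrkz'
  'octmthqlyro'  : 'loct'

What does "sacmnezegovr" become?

The rule is to keep one character in every 3, starting at position 2 (positions 2nd, 5th, 8th, ...), then move the first 2 characters to the end (rotate left by 2).
For "sacmnezegovr", step one produces "anev"; step two turns that into "evan".

evan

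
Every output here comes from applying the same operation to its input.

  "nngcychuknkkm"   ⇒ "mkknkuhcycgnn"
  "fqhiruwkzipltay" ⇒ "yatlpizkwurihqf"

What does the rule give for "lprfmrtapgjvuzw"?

The transformation: reverse the string.
So "lprfmrtapgjvuzw" becomes "wzuvjgpatrmfrpl".

wzuvjgpatrmfrpl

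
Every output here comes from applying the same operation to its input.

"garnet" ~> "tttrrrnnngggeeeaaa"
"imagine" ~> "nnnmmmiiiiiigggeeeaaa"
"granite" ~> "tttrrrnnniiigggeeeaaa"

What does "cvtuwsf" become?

The transformation: repeat every character 3 times, then sort the characters into reverse alphabetical order.
Applying that to "cvtuwsf" gives "wwwvvvuuutttsssfffccc".
(Check on "granite": → "gggrrraaannniiittteee" → "tttrrrnnniiigggeeeaaa" ✓)

wwwvvvuuutttsssfffccc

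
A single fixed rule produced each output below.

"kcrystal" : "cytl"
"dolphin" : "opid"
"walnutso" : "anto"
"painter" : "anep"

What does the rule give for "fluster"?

lsef

The rule is to move the first character to the end, then keep every other character starting from the first (positions 1st, 3rd, 5th, ...).
"fluster" → "lusterf" → "lsef".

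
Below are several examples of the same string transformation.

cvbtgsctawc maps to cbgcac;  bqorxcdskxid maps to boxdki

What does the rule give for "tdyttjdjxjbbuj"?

tytdxbu

What's happening: keep every other character starting from the first (positions 1st, 3rd, 5th, ...).
Doing the same to "tdyttjdjxjbbuj": "tytdxbu".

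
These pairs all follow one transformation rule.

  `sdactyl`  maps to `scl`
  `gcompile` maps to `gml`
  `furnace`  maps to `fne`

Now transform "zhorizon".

The transformation: keep one character in every 3, starting at position 1 (positions 1st, 4th, 7th, ...).
So "zhorizon" becomes "zro".

zro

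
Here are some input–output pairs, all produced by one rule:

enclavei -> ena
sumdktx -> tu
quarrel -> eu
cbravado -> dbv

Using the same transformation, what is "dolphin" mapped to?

io

The transformation: move the last 3 characters to the front (rotate right by 3), then keep one character in every 3, starting at position 2 (positions 2nd, 5th, 8th, ...).
"dolphin" → "hindolp" → "io".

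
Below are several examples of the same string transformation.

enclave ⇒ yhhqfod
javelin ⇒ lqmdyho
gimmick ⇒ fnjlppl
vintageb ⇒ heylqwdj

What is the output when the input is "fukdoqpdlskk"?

The rule is to shift every letter 3 places forward in the alphabet (wrapping around), then move the last 2 characters to the front (rotate right by 2).
On "fukdoqpdlskk": the first step gives "ixngrtsgovnn", and the second then gives "nnixngrtsgov".

nnixngrtsgov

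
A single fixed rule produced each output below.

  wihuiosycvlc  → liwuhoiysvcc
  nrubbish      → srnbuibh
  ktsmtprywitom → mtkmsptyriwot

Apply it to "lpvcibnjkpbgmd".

The transformation: swap each adjacent pair of characters (1↔2, 3↔4, ...), then move the last character to the front.
"lpvcibnjkpbgmd" → "plcvbijnpkgbdm" → "mplcvbijnpkgbd".

mplcvbijnpkgbd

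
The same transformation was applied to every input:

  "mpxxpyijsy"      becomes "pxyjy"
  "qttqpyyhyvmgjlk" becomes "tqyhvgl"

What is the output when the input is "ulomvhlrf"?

The pattern: keep every other character starting from the second (positions 2nd, 4th, 6th, ...).
Doing the same to "ulomvhlrf": "lmhr".

lmhr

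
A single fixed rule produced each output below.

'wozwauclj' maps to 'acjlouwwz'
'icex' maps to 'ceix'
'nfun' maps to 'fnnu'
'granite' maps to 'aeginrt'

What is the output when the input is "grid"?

What's happening: sort the characters into alphabetical order.
So "grid" becomes "dgir".

dgir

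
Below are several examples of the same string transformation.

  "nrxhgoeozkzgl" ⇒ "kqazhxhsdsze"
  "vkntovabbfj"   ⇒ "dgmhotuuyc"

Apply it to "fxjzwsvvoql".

qcsploohje

Rule — delete the first character, then shift every letter 7 places backward in the alphabet (wrapping around).
On "fxjzwsvvoql": the first step gives "xjzwsvvoql", and the second then gives "qcsploohje".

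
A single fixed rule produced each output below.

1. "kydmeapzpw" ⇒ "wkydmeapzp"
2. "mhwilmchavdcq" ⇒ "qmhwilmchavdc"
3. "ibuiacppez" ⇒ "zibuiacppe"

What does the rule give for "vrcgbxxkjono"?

ovrcgbxxkjon

Each output is the input with this applied: move the last character to the front.
So "vrcgbxxkjono" becomes "ovrcgbxxkjon".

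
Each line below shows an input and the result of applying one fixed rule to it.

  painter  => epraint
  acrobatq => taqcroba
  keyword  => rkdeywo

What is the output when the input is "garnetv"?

tgvarne

The pattern: swap the first and last characters, then move the last 2 characters to the front (rotate right by 2).
On "garnetv": the first step gives "varnetg", and the second then gives "tgvarne".
(Check on "acrobatq": → "qcrobata" → "taqcroba" ✓)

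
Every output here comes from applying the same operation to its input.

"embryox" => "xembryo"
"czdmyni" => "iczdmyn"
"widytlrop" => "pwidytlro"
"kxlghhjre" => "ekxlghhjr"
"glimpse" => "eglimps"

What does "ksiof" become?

fksio

The rule is to move the last character to the front.
Doing the same to "ksiof": "fksio".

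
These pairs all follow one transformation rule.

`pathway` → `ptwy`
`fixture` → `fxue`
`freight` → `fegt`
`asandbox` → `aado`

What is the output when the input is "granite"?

gaie

What's happening: keep every other character starting from the first (positions 1st, 3rd, 5th, ...).
"granite" → "gaie".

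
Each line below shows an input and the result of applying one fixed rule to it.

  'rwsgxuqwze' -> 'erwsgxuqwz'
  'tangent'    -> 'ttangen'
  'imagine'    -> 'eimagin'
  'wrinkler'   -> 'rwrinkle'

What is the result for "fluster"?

Each output is the input with this applied: move the last character to the front.
Doing the same to "fluster": "rfluste".

rfluste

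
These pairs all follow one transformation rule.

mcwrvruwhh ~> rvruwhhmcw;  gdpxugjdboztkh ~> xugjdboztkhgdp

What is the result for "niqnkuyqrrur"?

The rule is to move the first 3 characters to the end (rotate left by 3).
Doing the same to "niqnkuyqrrur": "nkuyqrrurniq".

nkuyqrrurniq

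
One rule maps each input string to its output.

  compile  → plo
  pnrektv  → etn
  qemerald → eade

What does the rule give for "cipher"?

Rule — keep every other character starting from the second (positions 2nd, 4th, 6th, ...), then move the first character to the end.
Applying both steps to "cipher": "ihr", then "hri".
(Check on "pnrektv": → "net" → "etn" ✓)

hri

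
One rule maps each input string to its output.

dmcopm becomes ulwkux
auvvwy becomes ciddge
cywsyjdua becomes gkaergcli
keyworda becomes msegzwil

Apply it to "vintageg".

qdbvoiom

Each output is the input with this applied: swap each adjacent pair of characters (1↔2, 3↔4, ...), then shift every letter 8 places forward in the alphabet (wrapping around).
Applying both steps to "vintageg": "ivtngage", then "qdbvoiom".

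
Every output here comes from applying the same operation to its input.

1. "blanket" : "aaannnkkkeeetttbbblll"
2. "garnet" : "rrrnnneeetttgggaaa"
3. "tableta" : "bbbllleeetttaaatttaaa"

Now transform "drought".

ooouuuggghhhtttdddrrr

In each case the input is transformed by: move the first 2 characters to the end (rotate left by 2), then repeat every character 3 times.
Doing the same to "drought": "ooouuuggghhhtttdddrrr".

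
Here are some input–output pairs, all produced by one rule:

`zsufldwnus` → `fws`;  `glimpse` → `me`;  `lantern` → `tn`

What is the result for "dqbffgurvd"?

fud

Each output is the input with this applied: move the first 2 characters to the end (rotate left by 2), then keep one character in every 3, starting at position 2 (positions 2nd, 5th, 8th, ...).
"dqbffgurvd" → "bffgurvddq" → "fud".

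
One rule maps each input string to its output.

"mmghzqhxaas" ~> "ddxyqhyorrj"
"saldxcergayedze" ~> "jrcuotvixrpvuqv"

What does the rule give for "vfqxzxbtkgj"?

The rule is to shift every letter 9 places backward in the alphabet (wrapping around).
Doing the same to "vfqxzxbtkgj": "mwhoqoskbxa".

mwhoqoskbxa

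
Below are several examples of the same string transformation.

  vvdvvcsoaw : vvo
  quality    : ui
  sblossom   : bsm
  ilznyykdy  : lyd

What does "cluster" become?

lt

Rule — keep one character in every 3, starting at position 2 (positions 2nd, 5th, 8th, ...).
Doing the same to "cluster": "lt".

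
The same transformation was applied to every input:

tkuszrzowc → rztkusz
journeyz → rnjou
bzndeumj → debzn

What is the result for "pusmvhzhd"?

Rule — delete the last 3 characters, then move the last 2 characters to the front (rotate right by 2).
Applying both steps to "pusmvhzhd": "pusmvh", then "vhpusm".

vhpusm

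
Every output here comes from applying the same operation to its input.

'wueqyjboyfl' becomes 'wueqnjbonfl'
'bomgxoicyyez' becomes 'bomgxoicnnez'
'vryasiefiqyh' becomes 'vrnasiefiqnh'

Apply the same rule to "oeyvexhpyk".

The rule is to replace every "y" with "n".
On "oeyvexhpyk" that produces "oenvexhpnk".

oenvexhpnk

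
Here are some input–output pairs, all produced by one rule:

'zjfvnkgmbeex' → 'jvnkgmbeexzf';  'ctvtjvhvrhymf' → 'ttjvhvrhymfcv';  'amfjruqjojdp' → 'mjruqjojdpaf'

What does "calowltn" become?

aowltncl

Each output is the input with this applied: move the first 2 characters to the end (rotate left by 2), then swap the first and last characters.
For "calowltn", step one produces "lowltnca"; step two turns that into "aowltncl".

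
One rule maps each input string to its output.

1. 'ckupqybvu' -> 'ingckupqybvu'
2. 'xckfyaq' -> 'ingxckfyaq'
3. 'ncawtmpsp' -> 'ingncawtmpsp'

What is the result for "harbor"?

ingharbor

Looking at the pairs, the operation is to prepend "ing".
Doing the same to "harbor": "ingharbor".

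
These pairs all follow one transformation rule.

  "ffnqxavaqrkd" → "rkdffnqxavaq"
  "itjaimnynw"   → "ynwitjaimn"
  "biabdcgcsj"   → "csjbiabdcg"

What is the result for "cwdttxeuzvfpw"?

fpwcwdttxeuzv

Rule — move the last 3 characters to the front (rotate right by 3).
"cwdttxeuzvfpw" → "fpwcwdttxeuzv".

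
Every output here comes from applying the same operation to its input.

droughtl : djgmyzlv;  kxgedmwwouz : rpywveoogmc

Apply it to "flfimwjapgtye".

wdxaeobshylqx

What's happening: shift every letter 8 places backward in the alphabet (wrapping around), then swap the first and last characters.
On "flfimwjapgtye": the first step gives "xdxaeobshylqw", and the second then gives "wdxaeobshylqx".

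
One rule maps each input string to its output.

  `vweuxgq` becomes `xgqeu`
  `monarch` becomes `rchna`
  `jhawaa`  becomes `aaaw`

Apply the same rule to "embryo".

yobr

The transformation: delete the first 2 characters, then move the first 2 characters to the end (rotate left by 2).
For "embryo", step one produces "bryo"; step two turns that into "yobr".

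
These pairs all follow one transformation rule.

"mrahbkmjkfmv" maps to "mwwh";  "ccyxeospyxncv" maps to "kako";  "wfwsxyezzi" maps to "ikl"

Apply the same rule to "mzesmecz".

Rule — keep one character in every 3, starting at position 3 (positions 3rd, 6th, 9th, ...), then shift every letter 12 places forward in the alphabet (wrapping around).
Doing the same to "mzesmecz": "qq".

qq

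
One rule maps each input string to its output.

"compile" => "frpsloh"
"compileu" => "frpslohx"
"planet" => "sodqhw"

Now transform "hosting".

The transformation: shift every letter 3 places forward in the alphabet (wrapping around).
Doing the same to "hosting": "krvwlqj".

krvwlqj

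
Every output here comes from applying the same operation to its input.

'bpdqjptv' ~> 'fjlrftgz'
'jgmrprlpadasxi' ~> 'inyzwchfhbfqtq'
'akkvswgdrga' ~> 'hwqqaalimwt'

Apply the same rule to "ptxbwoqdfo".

The pattern: shift every letter 10 places backward in the alphabet (wrapping around), then move the last 3 characters to the front (rotate right by 3).
Working it through for "ptxbwoqdfo": intermediate "fjnrmegtve", final "tvefjnrmeg".

tvefjnrmeg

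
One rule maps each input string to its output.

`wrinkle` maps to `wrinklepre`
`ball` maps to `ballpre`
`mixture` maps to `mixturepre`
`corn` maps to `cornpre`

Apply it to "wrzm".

The pattern: append "pre".
Doing the same to "wrzm": "wrzmpre".

wrzmpre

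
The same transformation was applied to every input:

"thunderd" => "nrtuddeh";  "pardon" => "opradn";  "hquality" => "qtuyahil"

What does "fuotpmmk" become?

In each case the input is transformed by: sort the characters into alphabetical order, then swap the front and back halves of the string.
Working it through for "fuotpmmk": intermediate "fkmmoptu", final "optufkmm".

optufkmm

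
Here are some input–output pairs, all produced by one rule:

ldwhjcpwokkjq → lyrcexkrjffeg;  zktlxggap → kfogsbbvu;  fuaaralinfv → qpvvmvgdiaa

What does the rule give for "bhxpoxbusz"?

ucskjswpnw

The rule is to shift every letter 5 places backward in the alphabet (wrapping around), then swap the first and last characters.
Starting from "bhxpoxbusz": after the first operation, "wcskjswpnu"; after the second, "ucskjswpnw".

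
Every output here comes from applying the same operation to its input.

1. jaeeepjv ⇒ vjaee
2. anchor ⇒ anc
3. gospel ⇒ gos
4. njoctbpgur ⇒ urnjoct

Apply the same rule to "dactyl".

dac

In each case the input is transformed by: swap the front and back halves of the string, then delete the first 3 characters.
For "dactyl", step one produces "tyldac"; step two turns that into "dac".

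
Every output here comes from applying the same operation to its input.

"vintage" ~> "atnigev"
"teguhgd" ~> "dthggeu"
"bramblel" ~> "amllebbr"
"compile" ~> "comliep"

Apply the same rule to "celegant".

anlgeect

The rule is to sort the characters into reverse alphabetical order, then swap the first and last characters.
Applying both steps to "celegant": "tnlgeeca", then "anlgeect".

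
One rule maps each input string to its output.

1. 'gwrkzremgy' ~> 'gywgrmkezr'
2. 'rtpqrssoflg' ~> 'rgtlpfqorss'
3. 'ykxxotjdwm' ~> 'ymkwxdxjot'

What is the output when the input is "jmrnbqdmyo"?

The transformation: take characters alternately from the front and the back (1st, last, 2nd, 2nd-last, ...).
Applying that to "jmrnbqdmyo" gives "jomyrmndbq".

jomyrmndbq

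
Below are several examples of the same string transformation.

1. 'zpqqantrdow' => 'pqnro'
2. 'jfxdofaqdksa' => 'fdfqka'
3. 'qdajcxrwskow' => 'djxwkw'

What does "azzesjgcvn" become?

The rule is to keep every other character starting from the second (positions 2nd, 4th, 6th, ...).
"azzesjgcvn" → "zejcn".

zejcn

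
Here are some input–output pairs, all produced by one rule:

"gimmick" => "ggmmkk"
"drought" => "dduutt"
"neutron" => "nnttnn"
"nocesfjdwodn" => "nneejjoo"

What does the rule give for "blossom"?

Rule — keep one character in every 3, starting at position 1 (positions 1st, 4th, 7th, ...), then double every character.
"blossom" → "bsm" → "bbssmm".

bbssmm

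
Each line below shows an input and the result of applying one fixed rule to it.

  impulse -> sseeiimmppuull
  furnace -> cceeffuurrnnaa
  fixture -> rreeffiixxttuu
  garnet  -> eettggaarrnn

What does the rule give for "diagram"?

Looking at the pairs, the operation is to move the last 2 characters to the front (rotate right by 2), then double every character.
Starting from "diagram": after the first operation, "amdiagr"; after the second, "aammddiiaaggrr".

aammddiiaaggrr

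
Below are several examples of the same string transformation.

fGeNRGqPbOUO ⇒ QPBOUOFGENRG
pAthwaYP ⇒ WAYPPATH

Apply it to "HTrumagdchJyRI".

DCHJYRIHTRUMAG

Looking at the pairs, the operation is to swap the front and back halves of the string, then convert every letter to uppercase.
Starting from "HTrumagdchJyRI": after the first operation, "dchJyRIHTrumag"; after the second, "DCHJYRIHTRUMAG".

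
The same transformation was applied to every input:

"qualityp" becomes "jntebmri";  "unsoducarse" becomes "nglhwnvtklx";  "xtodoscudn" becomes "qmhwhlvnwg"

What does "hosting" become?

What's happening: shift every letter 7 places backward in the alphabet (wrapping around).
So "hosting" becomes "ahlmbgz".

ahlmbgz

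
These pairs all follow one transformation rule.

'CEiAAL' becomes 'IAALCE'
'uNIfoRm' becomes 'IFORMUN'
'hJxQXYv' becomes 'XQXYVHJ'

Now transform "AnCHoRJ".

The rule is to move the first 2 characters to the end (rotate left by 2), then convert every letter to uppercase.
Applying both steps to "AnCHoRJ": "CHoRJAn", then "CHORJAN".
(Check on "hJxQXYv": → "xQXYvhJ" → "XQXYVHJ" ✓)

CHORJAN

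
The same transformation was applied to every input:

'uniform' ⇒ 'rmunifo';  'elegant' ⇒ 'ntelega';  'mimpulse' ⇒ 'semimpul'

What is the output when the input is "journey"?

eyjourn

The rule is to move the last 2 characters to the front (rotate right by 2).
For "journey" the result is "eyjourn".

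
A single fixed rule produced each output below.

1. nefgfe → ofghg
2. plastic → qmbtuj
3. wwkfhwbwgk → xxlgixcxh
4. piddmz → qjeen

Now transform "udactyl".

vebduz

In each case the input is transformed by: shift every letter 1 place forward in the alphabet (wrapping around), then delete the last character.
Applying that to "udactyl" gives "vebduz".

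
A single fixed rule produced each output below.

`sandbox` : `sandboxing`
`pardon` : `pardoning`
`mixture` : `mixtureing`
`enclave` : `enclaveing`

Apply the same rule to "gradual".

Looking at the pairs, the operation is to append "ing".
On "gradual" that produces "gradualing".

gradualing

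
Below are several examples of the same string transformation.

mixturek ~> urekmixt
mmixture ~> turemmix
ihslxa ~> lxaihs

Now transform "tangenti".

The rule is to swap the front and back halves of the string.
"tangenti" → "entitang".

entitang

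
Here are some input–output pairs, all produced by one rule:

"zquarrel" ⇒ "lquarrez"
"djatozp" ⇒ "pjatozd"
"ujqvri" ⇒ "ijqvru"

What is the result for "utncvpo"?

The pattern: swap the first and last characters.
For "utncvpo" the result is "otncvpu".

otncvpu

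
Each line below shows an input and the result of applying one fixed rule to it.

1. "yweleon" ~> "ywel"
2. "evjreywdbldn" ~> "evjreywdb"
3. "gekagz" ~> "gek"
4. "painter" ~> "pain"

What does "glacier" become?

glac

In each case the input is transformed by: delete the last 3 characters.
So "glacier" becomes "glac".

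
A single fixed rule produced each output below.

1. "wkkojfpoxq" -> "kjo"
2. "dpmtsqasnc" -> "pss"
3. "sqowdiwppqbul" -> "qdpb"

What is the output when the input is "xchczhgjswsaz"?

In each case the input is transformed by: keep one character in every 3, starting at position 2 (positions 2nd, 5th, 8th, ...).
For "xchczhgjswsaz" the result is "czjs".

czjs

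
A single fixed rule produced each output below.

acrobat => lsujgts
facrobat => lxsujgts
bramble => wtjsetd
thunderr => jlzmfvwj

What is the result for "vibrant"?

What's happening: shift every letter 8 places backward in the alphabet (wrapping around), then move the last character to the front.
Doing the same to "vibrant": "lnatjsf".

lnatjsf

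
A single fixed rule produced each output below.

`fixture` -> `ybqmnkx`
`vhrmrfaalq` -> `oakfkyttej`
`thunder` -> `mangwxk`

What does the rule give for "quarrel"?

jntkkxe

The rule is to shift every letter 7 places backward in the alphabet (wrapping around).
Applying that to "quarrel" gives "jntkkxe".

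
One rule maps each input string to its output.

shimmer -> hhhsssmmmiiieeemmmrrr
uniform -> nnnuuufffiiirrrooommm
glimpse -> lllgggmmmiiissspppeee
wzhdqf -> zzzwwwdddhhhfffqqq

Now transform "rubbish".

What's happening: swap each adjacent pair of characters (1↔2, 3↔4, ...), then repeat every character 3 times.
"rubbish" → "urbbsih" → "uuurrrbbbbbbsssiiihhh".

uuurrrbbbbbbsssiiihhh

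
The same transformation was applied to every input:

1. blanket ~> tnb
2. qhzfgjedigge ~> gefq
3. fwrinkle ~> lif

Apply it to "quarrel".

lrq

The rule is to keep one character in every 3, starting at position 1 (positions 1st, 4th, 7th, ...), then reverse the string.
On "quarrel": the first step gives "qrl", and the second then gives "lrq".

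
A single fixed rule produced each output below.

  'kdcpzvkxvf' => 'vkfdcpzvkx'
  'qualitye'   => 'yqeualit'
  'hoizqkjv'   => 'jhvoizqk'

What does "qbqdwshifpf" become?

The transformation: swap the first and last characters, then move the last 2 characters to the front (rotate right by 2).
On "qbqdwshifpf" that produces "pqfbqdwshif".

pqfbqdwshif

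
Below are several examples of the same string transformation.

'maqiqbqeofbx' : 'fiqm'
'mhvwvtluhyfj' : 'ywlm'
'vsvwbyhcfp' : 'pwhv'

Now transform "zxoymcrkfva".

What's happening: keep one character in every 3, starting at position 1 (positions 1st, 4th, 7th, ...), then swap the first and last characters.
"zxoymcrkfva" → "zyrv" → "vyrz".

vyrz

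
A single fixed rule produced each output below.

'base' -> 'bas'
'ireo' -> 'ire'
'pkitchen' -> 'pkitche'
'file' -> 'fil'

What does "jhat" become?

In each case the input is transformed by: delete the last character.
So "jhat" becomes "jha".

jha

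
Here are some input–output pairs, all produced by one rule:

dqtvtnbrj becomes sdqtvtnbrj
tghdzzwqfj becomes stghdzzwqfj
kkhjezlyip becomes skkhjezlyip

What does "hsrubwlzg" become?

Rule — prepend "s".
"hsrubwlzg" → "shsrubwlzg".

shsrubwlzg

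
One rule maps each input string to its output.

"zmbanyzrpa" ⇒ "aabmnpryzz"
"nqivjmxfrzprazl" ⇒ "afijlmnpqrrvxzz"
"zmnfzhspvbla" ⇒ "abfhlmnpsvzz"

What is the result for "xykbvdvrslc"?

The transformation: sort the characters into alphabetical order.
Applying that to "xykbvdvrslc" gives "bcdklrsvvxy".

bcdklrsvvxy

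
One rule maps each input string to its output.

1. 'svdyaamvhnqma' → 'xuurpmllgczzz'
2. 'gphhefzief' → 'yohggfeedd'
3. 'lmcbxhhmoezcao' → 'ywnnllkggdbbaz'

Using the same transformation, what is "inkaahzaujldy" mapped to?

Looking at the pairs, the operation is to sort the characters into reverse alphabetical order, then shift every letter 1 place backward in the alphabet (wrapping around).
"inkaahzaujldy" → "yxtmkjihgczzz".

yxtmkjihgczzz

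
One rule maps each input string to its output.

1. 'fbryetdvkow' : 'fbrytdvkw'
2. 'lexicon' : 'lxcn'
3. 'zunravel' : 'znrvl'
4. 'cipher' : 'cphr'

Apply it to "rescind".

rscnd

The pattern: remove every vowel.
Applying that to "rescind" gives "rscnd".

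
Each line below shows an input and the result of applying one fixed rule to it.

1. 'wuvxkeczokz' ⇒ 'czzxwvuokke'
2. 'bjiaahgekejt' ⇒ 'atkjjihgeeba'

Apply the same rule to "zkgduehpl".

dzuplkhge

Rule — sort the characters into reverse alphabetical order, then move the last character to the front.
Starting from "zkgduehpl": after the first operation, "zuplkhged"; after the second, "dzuplkhge".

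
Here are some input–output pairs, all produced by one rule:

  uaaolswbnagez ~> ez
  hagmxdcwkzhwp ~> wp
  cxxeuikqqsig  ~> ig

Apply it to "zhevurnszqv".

qv

Looking at the pairs, the operation is to keep only the last 2 characters.
For "zhevurnszqv" the result is "qv".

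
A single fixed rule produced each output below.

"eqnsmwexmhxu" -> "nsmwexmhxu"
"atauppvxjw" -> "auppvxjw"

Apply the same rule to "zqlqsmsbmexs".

Looking at the pairs, the operation is to delete the first 2 characters.
So "zqlqsmsbmexs" becomes "lqsmsbmexs".

lqsmsbmexs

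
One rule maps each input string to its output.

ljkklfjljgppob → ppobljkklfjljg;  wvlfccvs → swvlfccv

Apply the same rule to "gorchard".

dgorchar

In each case the input is transformed by: swap the front and back halves of the string, then move the first 3 characters to the end (rotate left by 3).
Applying both steps to "gorchard": "hardgorc", then "dgorchar".
(Check on "wvlfccvs": → "ccvswvlf" → "swvlfccv" ✓)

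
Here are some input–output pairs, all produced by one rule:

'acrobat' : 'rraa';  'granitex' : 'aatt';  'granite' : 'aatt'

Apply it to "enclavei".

In each case the input is transformed by: keep one character in every 3, starting at position 3 (positions 3rd, 6th, 9th, ...), then double every character.
Applying that to "enclavei" gives "ccvv".
(Check on "granite": → "at" → "aatt" ✓)

ccvv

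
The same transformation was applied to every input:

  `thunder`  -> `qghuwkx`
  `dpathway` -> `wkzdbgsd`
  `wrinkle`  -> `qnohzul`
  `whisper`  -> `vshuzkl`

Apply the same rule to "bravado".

ydgreud

What's happening: shift every letter 3 places forward in the alphabet (wrapping around), then move the first 3 characters to the end (rotate left by 3).
Applying both steps to "bravado": "eudydgr", then "ydgreud".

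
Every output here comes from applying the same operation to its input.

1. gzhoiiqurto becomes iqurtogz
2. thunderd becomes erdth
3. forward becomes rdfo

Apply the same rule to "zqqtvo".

ozq

Looking at the pairs, the operation is to move the first 2 characters to the end (rotate left by 2), then delete the first 3 characters.
So "zqqtvo" becomes "ozq".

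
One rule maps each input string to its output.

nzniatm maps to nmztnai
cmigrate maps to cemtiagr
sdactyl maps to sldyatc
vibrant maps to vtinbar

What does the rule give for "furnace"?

feucran

Each output is the input with this applied: take characters alternately from the front and the back (1st, last, 2nd, 2nd-last, ...).
Doing the same to "furnace": "feucran".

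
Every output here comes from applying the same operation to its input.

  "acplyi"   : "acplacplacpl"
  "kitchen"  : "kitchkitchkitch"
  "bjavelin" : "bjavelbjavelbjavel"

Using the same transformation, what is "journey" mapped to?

journjournjourn

The rule is to delete the last 2 characters, then write the whole string 3 times in a row.
"journey" → "journ" → "journjournjourn".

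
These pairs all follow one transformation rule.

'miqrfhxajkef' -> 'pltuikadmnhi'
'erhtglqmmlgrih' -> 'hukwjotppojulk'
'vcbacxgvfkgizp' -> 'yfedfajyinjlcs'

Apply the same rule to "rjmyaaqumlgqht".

umpbddtxpojtkw

The transformation: shift every letter 3 places forward in the alphabet (wrapping around).
Doing the same to "rjmyaaqumlgqht": "umpbddtxpojtkw".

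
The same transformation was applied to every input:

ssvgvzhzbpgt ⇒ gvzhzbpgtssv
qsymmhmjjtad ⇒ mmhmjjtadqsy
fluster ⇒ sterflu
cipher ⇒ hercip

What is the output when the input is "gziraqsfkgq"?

raqsfkgqgzi

The rule is to move the first 3 characters to the end (rotate left by 3).
Doing the same to "gziraqsfkgq": "raqsfkgqgzi".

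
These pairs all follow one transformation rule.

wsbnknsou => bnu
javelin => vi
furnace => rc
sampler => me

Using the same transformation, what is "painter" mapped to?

ie

In each case the input is transformed by: keep one character in every 3, starting at position 3 (positions 3rd, 6th, 9th, ...).
Applying that to "painter" gives "ie".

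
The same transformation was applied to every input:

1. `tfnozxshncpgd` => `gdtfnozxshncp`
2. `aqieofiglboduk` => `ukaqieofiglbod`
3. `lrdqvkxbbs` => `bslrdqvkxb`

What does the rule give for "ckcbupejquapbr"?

brckcbupejquap

The transformation: move the last 2 characters to the front (rotate right by 2).
Applying that to "ckcbupejquapbr" gives "brckcbupejquap".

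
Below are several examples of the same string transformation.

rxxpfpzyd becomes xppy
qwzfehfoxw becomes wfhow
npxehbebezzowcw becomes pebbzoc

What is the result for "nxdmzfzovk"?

xmfok

What's happening: keep every other character starting from the second (positions 2nd, 4th, 6th, ...).
Applying that to "nxdmzfzovk" gives "xmfok".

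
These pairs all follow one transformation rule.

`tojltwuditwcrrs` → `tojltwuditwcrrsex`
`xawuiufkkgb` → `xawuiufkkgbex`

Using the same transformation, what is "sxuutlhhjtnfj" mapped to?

Looking at the pairs, the operation is to append "ex".
For "sxuutlhhjtnfj" the result is "sxuutlhhjtnfjex".

sxuutlhhjtnfjex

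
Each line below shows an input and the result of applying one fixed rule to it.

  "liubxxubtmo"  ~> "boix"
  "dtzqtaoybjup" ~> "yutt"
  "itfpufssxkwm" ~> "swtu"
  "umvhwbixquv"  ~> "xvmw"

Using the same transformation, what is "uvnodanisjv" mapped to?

Each output is the input with this applied: keep one character in every 3, starting at position 2 (positions 2nd, 5th, 8th, ...), then move the first 2 characters to the end (rotate left by 2).
Starting from "uvnodanisjv": after the first operation, "vdiv"; after the second, "ivvd".

ivvd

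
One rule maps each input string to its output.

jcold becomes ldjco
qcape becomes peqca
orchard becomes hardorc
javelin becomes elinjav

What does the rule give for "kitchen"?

chenkit

The pattern: move the first 3 characters to the end (rotate left by 3).
On "kitchen" that produces "chenkit".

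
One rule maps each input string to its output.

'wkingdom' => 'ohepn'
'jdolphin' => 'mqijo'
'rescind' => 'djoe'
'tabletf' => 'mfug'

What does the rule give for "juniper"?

What's happening: delete the first 3 characters, then shift every letter 1 place forward in the alphabet (wrapping around).
Starting from "juniper": after the first operation, "iper"; after the second, "jqfs".

jqfs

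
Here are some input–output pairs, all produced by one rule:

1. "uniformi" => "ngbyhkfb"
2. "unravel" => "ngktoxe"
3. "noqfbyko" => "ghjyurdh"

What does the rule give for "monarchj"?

fhgtkvac

Looking at the pairs, the operation is to shift every letter 7 places backward in the alphabet (wrapping around).
For "monarchj" the result is "fhgtkvac".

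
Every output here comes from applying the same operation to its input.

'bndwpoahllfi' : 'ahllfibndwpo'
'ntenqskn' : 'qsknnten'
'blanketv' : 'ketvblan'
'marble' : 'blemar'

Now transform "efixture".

tureefix

In each case the input is transformed by: swap the front and back halves of the string.
"efixture" → "tureefix".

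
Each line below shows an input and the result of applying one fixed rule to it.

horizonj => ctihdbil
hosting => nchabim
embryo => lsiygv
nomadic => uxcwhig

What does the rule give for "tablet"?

fynnuv

Looking at the pairs, the operation is to shift every letter 6 places backward in the alphabet (wrapping around), then move the first 3 characters to the end (rotate left by 3).
For "tablet", step one produces "nuvfyn"; step two turns that into "fynnuv".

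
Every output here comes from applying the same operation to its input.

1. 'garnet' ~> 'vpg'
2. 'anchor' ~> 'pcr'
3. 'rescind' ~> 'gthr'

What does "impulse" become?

The pattern: delete the last 3 characters, then shift every letter 11 places backward in the alphabet (wrapping around).
Working it through for "impulse": intermediate "impu", final "xbej".
(Check on "garnet": → "gar" → "vpg" ✓)

xbej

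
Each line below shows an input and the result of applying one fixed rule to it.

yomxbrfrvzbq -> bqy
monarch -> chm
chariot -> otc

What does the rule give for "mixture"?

Rule — move the first character to the end, then keep only the last 3 characters.
On "mixture": the first step gives "ixturem", and the second then gives "rem".
(Check on "yomxbrfrvzbq": → "omxbrfrvzbqy" → "bqy" ✓)

rem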